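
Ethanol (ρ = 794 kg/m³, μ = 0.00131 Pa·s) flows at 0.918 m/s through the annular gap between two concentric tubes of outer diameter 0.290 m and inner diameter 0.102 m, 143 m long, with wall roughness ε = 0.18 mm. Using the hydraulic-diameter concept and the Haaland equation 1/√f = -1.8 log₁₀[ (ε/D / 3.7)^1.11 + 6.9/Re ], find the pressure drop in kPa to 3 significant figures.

ΔP ≈ 5.53 kPa

Hydraulic diameter D_h = 4A/P = D_o - D_i = 0.29 - 0.102 = 0.188 m.
Re = ρVD_h/μ = 794·0.918·0.188/0.00131 = 1.046e+05.
ε/D_h = 0.00018/0.188 = 0.000957; Haaland gives 1/√f = -1.8 log₁₀[0.000104+6.6e-05] = 6.784, so f = 0.02173.
ΔP = f(L/D_h)(ρV²/2) = 0.02173·143/0.188·334.6 = 5530 Pa.
ΔP = 5.53 kPa.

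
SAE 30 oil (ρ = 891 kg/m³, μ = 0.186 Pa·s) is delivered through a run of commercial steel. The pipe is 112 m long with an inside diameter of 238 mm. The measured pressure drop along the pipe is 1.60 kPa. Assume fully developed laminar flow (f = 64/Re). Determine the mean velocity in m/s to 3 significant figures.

V ≈ 0.136 m/s

For laminar flow, f = 64/Re with Re = ρVD/μ, so Darcy-Weisbach reduces to ΔP = 32μLV/D². Solving for V: V = ΔP·D²/(32μL) = 1600·(0.238)²/(32·0.186·112) = 0.136 m/s.
Check: Re = ρVD/μ = 891·0.136·0.238/0.186 = 155 < 2300, so the laminar assumption holds.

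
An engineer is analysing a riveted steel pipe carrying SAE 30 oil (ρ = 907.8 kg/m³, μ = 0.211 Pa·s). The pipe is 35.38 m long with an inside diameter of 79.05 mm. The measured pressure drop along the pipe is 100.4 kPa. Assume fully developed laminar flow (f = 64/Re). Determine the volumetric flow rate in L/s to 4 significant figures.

Q ≈ 12.89 L/s

For laminar flow, f = 64/Re with Re = ρVD/μ, so Darcy-Weisbach reduces to ΔP = 32μLV/D². Solving for V: V = ΔP·D²/(32μL) = 1.004e+05·(0.07905)²/(32·0.211·35.38) = 2.626 m/s.
Check: Re = ρVD/μ = 907.8·2.626·0.07905/0.211 = 893.2 < 2300, so the laminar assumption holds.
Q = V·A = 2.626·(π/4·0.07905²) = 0.01289 m³/s = 12.89 L/s.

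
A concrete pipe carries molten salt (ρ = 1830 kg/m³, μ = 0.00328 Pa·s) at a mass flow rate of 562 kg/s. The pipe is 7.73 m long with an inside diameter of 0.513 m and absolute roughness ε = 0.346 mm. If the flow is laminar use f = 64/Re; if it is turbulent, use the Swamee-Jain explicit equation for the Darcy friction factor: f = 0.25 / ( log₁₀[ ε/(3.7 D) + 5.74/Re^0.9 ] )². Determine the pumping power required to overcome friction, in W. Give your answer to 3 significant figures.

P ≈ 177 W

A = πD²/4 = π(0.513)²/4 = 0.2067 m²; mean velocity V = ṁ/(ρA) = 562/(1830 · 0.2067) = 1.486 m/s.
Reynolds number Re = ρVD/μ = 1830 · 1.486 · 0.513 / 0.00328 = 4.253e+05.
Re > 4000 → turbulent. Relative roughness ε/D = 0.000346/0.513 = 0.000674. Swamee-Jain: f = 0.25/(log₁₀[0.000674/3.7 + 5.74/4.253e+05^0.9])² = 0.25/(log₁₀[0.000182 + 4.93e-05])² = 0.25/(-3.635)² = 0.01892.
Darcy-Weisbach: ΔP = f(L/D)(ρV²/2) = 0.01892·(7.73/0.513)·(1830·1.486²/2) = 0.01892·15.07·2020 = 575.8 Pa.
Q = ṁ/ρ = 562/1830 = 0.3071 m³/s.
Pumping power P = QΔP = 0.3071·575.8 = 176.8 W = 177 W.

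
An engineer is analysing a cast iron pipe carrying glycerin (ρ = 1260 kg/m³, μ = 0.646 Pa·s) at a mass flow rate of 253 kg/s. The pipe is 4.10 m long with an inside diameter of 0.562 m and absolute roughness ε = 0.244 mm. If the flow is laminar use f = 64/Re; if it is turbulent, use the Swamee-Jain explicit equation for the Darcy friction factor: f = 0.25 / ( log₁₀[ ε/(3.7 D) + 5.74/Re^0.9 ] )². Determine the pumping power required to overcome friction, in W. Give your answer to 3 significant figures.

P ≈ 43.6 W

A = πD²/4 = π(0.562)²/4 = 0.2481 m²; mean velocity V = ṁ/(ρA) = 253/(1260 · 0.2481) = 0.8094 m/s.
Reynolds number Re = ρVD/μ = 1260 · 0.8094 · 0.562 / 0.646 = 887.3.
Re < 2300 → laminar flow, so f = 64/Re = 64/887.3 = 0.07213 (the turbulent correlation is not needed).
Darcy-Weisbach: ΔP = f(L/D)(ρV²/2) = 0.07213·(4.1/0.562)·(1260·0.8094²/2) = 0.07213·7.295·412.8 = 217.2 Pa.
Q = ṁ/ρ = 253/1260 = 0.2008 m³/s.
Pumping power P = QΔP = 0.2008·217.2 = 43.61 W = 43.6 W.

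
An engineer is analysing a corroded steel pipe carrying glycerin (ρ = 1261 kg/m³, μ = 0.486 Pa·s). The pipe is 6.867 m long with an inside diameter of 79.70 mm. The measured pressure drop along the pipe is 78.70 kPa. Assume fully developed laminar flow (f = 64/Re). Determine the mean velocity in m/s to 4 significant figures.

V ≈ 4.681 m/s

For laminar flow, f = 64/Re with Re = ρVD/μ, so Darcy-Weisbach reduces to ΔP = 32μLV/D². Solving for V: V = ΔP·D²/(32μL) = 7.87e+04·(0.0797)²/(32·0.486·6.867) = 4.681 m/s.
Check: Re = ρVD/μ = 1261·4.681·0.0797/0.486 = 968 < 2300, so the laminar assumption holds.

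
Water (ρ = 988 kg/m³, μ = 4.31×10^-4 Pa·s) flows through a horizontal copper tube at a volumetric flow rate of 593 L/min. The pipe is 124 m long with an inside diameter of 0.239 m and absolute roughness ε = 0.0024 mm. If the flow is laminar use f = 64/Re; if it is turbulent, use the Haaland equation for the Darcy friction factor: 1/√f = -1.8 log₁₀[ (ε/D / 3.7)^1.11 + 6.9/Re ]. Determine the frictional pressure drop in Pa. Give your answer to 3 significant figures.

ΔP ≈ 214 Pa

Q = 593 L/min = 593/60000 = 0.009883 m³/s.
Cross-sectional area A = πD²/4 = π(0.239)²/4 = 0.04486 m²; mean velocity V = Q/A = 0.009883/0.04486 = 0.2203 m/s.
Reynolds number Re = ρVD/μ = 988 · 0.2203 · 0.239 / 0.000431 = 1.207e+05.
Re > 4000 → turbulent. Relative roughness ε/D = 2.4e-06/0.239 = 1e-05. Haaland: 1/√f = -1.8 log₁₀[(1e-05/3.7)^1.11 + 6.9/1.207e+05] = -1.8 log₁₀[6.63e-07 + 5.72e-05] = 7.628, so f = 0.01719.
Darcy-Weisbach: ΔP = f(L/D)(ρV²/2) = 0.01719·(124/0.239)·(988·0.2203²/2) = 0.01719·518.8·23.98 = 213.8 Pa.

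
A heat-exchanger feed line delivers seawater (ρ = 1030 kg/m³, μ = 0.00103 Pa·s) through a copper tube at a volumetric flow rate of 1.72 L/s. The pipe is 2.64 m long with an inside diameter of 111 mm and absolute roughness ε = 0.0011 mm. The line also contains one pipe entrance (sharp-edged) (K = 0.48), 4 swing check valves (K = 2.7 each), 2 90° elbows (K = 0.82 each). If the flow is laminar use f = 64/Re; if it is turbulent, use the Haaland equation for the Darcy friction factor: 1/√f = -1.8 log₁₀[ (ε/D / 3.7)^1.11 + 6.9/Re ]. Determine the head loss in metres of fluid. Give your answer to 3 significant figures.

h_f ≈ 0.0218 m

Q = 1.72 L/s = 1.72/1000 = 0.00172 m³/s.
Cross-sectional area A = πD²/4 = π(0.111)²/4 = 0.009677 m²; mean velocity V = Q/A = 0.00172/0.009677 = 0.1777 m/s.
Reynolds number Re = ρVD/μ = 1030 · 0.1777 · 0.111 / 0.00103 = 1.973e+04.
Re > 4000 → turbulent. Relative roughness ε/D = 1.1e-06/0.111 = 9.91e-06. Haaland: 1/√f = -1.8 log₁₀[(9.91e-06/3.7)^1.11 + 6.9/1.973e+04] = -1.8 log₁₀[6.53e-07 + 0.00035] = 6.22, so f = 0.02585.
Total minor-loss coefficient ΣK = 1·0.48 + 4·2.7 + 2·0.82 = 12.9.
ΔP = [f·L/D + ΣK]·(ρV²/2) = [0.02585·2.64/0.111 + 12.9]·(1030·0.1777²/2) = [0.6148 + 12.9]·16.27 = 220.2 Pa.
Head loss h_f = ΔP/(ρg) = 220.2/(1030·9.81) = 0.0218 m.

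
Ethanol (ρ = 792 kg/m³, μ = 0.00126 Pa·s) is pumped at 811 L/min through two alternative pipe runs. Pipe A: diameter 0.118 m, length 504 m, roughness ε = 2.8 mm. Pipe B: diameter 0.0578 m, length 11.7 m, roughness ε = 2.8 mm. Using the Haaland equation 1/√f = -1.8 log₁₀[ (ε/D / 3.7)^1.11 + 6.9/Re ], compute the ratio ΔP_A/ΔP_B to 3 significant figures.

Pipe A: V = Q/A = 0.01352/0.01094 = 1.236 m/s; Re = 9.168e+04; ε/D = 0.0237; Haaland → f = 0.05247; ΔP_A = f(L/D)(ρV²/2) = 1.356e+05 Pa.
Pipe B: V = Q/A = 0.01352/0.002624 = 5.151 m/s; Re = 1.872e+05; ε/D = 0.0484; Haaland → f = 0.07078; ΔP_B = f(L/D)(ρV²/2) = 1.506e+05 Pa.
ΔP_A/ΔP_B = 1.356e+05/1.506e+05 = 0.900.

ΔP_A/ΔP_B ≈ 0.900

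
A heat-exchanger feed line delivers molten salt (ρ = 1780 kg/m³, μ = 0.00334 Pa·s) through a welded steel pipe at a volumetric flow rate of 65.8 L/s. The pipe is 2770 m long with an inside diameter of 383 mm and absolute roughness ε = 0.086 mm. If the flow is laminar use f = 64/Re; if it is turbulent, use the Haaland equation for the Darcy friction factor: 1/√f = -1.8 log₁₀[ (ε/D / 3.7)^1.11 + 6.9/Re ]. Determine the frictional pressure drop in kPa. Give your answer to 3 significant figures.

Q = 65.8 L/s = 65.8/1000 = 0.0658 m³/s.
Cross-sectional area A = πD²/4 = π(0.383)²/4 = 0.1152 m²; mean velocity V = Q/A = 0.0658/0.1152 = 0.5711 m/s.
Reynolds number Re = ρVD/μ = 1780 · 0.5711 · 0.383 / 0.00334 = 1.166e+05.
Re > 4000 → turbulent. Relative roughness ε/D = 8.6e-05/0.383 = 0.000225. Haaland: 1/√f = -1.8 log₁₀[(0.000225/3.7)^1.11 + 6.9/1.166e+05] = -1.8 log₁₀[2.09e-05 + 5.92e-05] = 7.374, so f = 0.01839.
Darcy-Weisbach: ΔP = f(L/D)(ρV²/2) = 0.01839·(2770/0.383)·(1780·0.5711²/2) = 0.01839·7232·290.3 = 3.861e+04 Pa.
ΔP = 3.861e+04 Pa = 38.6 kPa.

ΔP ≈ 38.6 kPa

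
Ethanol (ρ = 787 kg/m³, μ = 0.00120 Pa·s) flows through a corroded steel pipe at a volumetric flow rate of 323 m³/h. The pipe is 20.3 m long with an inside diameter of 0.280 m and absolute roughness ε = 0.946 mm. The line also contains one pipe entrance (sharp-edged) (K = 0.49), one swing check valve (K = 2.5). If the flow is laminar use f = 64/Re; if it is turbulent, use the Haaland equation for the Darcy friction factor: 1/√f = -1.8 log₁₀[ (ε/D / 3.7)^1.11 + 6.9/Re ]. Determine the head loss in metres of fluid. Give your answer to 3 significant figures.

Q = 323 m³/h = 323/3600 = 0.08972 m³/s.
Cross-sectional area A = πD²/4 = π(0.28)²/4 = 0.06158 m²; mean velocity V = Q/A = 0.08972/0.06158 = 1.457 m/s.
Reynolds number Re = ρVD/μ = 787 · 1.457 · 0.28 / 0.0012 = 2.676e+05.
Re > 4000 → turbulent. Relative roughness ε/D = 0.000946/0.28 = 0.00338. Haaland: 1/√f = -1.8 log₁₀[(0.00338/3.7)^1.11 + 6.9/2.676e+05] = -1.8 log₁₀[0.000423 + 2.58e-05] = 6.027, so f = 0.02753.
Total minor-loss coefficient ΣK = 1·0.49 + 1·2.5 = 2.99.
ΔP = [f·L/D + ΣK]·(ρV²/2) = [0.02753·20.3/0.28 + 2.99]·(787·1.457²/2) = [1.996 + 2.99]·835.5 = 4166 Pa.
Head loss h_f = ΔP/(ρg) = 4166/(787·9.81) = 0.540 m.

h_f ≈ 0.540 m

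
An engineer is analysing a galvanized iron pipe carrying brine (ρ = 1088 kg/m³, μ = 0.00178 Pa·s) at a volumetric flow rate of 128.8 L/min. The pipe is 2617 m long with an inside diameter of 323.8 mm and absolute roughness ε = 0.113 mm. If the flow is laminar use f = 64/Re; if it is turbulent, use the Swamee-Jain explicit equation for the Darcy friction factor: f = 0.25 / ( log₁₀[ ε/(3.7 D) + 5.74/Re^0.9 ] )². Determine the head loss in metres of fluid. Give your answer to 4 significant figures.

h_f ≈ 0.01062 m

Q = 128.8 L/min = 128.8/60000 = 0.002147 m³/s.
Cross-sectional area A = πD²/4 = π(0.3238)²/4 = 0.08235 m²; mean velocity V = Q/A = 0.002147/0.08235 = 0.02607 m/s.
Reynolds number Re = ρVD/μ = 1088 · 0.02607 · 0.3238 / 0.00178 = 5159.
Re > 4000 → turbulent. Relative roughness ε/D = 0.000113/0.3238 = 0.000349. Swamee-Jain: f = 0.25/(log₁₀[0.000349/3.7 + 5.74/5159^0.9])² = 0.25/(log₁₀[9.43e-05 + 0.00262])² = 0.25/(-2.567)² = 0.03794.
Darcy-Weisbach: ΔP = f(L/D)(ρV²/2) = 0.03794·(2617/0.3238)·(1088·0.02607²/2) = 0.03794·8082·0.3697 = 113.4 Pa.
Head loss h_f = ΔP/(ρg) = 113.4/(1088·9.81) = 0.01062 m.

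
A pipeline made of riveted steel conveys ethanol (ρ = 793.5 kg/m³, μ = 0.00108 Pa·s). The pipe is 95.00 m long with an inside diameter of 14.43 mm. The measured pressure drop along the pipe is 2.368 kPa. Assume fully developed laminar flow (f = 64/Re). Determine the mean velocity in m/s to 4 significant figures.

For laminar flow, f = 64/Re with Re = ρVD/μ, so Darcy-Weisbach reduces to ΔP = 32μLV/D². Solving for V: V = ΔP·D²/(32μL) = 2368·(0.01443)²/(32·0.00108·95) = 0.1502 m/s.
Check: Re = ρVD/μ = 793.5·0.1502·0.01443/0.00108 = 1592 < 2300, so the laminar assumption holds.

V ≈ 0.1502 m/s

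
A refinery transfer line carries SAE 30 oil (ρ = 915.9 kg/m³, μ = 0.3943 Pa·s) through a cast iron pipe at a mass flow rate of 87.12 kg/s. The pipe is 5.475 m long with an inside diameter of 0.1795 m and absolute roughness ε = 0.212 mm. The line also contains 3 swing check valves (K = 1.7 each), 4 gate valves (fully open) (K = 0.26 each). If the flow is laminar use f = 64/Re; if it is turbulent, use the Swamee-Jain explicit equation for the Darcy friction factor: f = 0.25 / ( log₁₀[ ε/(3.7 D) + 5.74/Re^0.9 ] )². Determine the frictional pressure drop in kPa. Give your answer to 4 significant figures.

ΔP ≈ 47.79 kPa

A = πD²/4 = π(0.1795)²/4 = 0.02531 m²; mean velocity V = ṁ/(ρA) = 87.12/(915.9 · 0.02531) = 3.759 m/s.
Reynolds number Re = ρVD/μ = 915.9 · 3.759 · 0.1795 / 0.394 = 1567.
Re < 2300 → laminar flow, so f = 64/Re = 64/1567 = 0.04084 (the turbulent correlation is not needed).
Total minor-loss coefficient ΣK = 3·1.7 + 4·0.26 = 6.14.
ΔP = [f·L/D + ΣK]·(ρV²/2) = [0.04084·5.475/0.1795 + 6.14]·(915.9·3.759²/2) = [1.246 + 6.14]·6470 = 4.779e+04 Pa.
ΔP = 4.779e+04 Pa = 47.79 kPa.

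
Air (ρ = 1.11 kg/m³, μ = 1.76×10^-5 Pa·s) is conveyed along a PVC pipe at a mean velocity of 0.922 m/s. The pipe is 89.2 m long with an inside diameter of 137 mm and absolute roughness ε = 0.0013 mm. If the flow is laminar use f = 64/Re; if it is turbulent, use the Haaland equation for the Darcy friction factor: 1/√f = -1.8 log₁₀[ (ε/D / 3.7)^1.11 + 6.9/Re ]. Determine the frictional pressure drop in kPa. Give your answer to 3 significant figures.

Reynolds number Re = ρVD/μ = 1.11 · 0.922 · 0.137 / 1.76e-05 = 7966.
Re > 4000 → turbulent. Relative roughness ε/D = 1.3e-06/0.137 = 9.49e-06. Haaland: 1/√f = -1.8 log₁₀[(9.49e-06/3.7)^1.11 + 6.9/7966] = -1.8 log₁₀[6.22e-07 + 0.000866] = 5.512, so f = 0.03292.
Darcy-Weisbach: ΔP = f(L/D)(ρV²/2) = 0.03292·(89.2/0.137)·(1.11·0.922²/2) = 0.03292·651.1·0.4718 = 10.11 Pa.
ΔP = 10.11 Pa = 0.0101 kPa.

ΔP ≈ 0.0101 kPa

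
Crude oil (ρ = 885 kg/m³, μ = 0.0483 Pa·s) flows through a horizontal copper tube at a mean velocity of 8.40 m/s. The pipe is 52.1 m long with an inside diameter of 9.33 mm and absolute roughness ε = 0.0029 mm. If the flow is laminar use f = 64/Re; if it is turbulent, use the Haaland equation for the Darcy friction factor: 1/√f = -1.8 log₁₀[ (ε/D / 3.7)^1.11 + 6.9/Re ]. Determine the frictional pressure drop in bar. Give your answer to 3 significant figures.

ΔP ≈ 77.7 bar

Reynolds number Re = ρVD/μ = 885 · 8.4 · 0.00933 / 0.0483 = 1436.
Re < 2300 → laminar flow, so f = 64/Re = 64/1436 = 0.04457 (the turbulent correlation is not needed).
Darcy-Weisbach: ΔP = f(L/D)(ρV²/2) = 0.04457·(52.1/0.00933)·(885·8.4²/2) = 0.04457·5584·3.122e+04 = 7.771e+06 Pa.
ΔP = 7.771e+06 Pa = 77.7 bar.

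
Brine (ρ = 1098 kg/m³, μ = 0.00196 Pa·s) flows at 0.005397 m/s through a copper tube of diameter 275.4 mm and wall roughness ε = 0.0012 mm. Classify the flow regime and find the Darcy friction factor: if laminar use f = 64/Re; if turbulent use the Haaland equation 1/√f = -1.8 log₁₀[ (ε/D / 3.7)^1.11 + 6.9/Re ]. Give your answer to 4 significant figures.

Re = ρVD/μ = 1098·0.005397·0.2754/0.00196 = 832.7.
Re < 2300 → laminar, so f = 64/Re = 0.07686 (roughness is irrelevant in laminar flow).

f ≈ 0.07686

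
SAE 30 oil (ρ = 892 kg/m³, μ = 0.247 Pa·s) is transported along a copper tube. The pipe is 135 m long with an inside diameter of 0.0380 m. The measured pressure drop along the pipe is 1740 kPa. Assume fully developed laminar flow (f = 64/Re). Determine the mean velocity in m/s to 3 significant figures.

V ≈ 2.35 m/s

For laminar flow, f = 64/Re with Re = ρVD/μ, so Darcy-Weisbach reduces to ΔP = 32μLV/D². Solving for V: V = ΔP·D²/(32μL) = 1.74e+06·(0.038)²/(32·0.247·135) = 2.355 m/s.
Check: Re = ρVD/μ = 892·2.355·0.038/0.247 = 323.1 < 2300, so the laminar assumption holds.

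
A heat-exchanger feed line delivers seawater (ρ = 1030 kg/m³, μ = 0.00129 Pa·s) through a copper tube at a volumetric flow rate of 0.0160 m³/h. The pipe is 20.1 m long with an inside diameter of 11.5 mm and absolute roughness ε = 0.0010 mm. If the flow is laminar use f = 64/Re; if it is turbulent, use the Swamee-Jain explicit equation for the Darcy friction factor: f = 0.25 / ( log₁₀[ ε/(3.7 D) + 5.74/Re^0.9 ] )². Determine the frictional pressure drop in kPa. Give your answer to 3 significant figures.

Q = 0.0160 m³/h = 0.0160/3600 = 4.444e-06 m³/s.
Cross-sectional area A = πD²/4 = π(0.0115)²/4 = 0.0001039 m²; mean velocity V = Q/A = 4.444e-06/0.0001039 = 0.04279 m/s.
Reynolds number Re = ρVD/μ = 1030 · 0.04279 · 0.0115 / 0.00129 = 392.9.
Re < 2300 → laminar flow, so f = 64/Re = 64/392.9 = 0.1629 (the turbulent correlation is not needed).
Darcy-Weisbach: ΔP = f(L/D)(ρV²/2) = 0.1629·(20.1/0.0115)·(1030·0.04279²/2) = 0.1629·1748·0.9429 = 268.5 Pa.
ΔP = 268.5 Pa = 0.268 kPa.

ΔP ≈ 0.268 kPa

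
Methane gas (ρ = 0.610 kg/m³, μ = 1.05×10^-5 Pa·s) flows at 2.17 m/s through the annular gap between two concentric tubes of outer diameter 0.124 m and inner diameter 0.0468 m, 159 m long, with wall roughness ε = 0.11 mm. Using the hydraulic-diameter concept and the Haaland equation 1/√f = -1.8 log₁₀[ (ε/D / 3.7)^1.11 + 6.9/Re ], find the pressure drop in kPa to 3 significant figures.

Hydraulic diameter D_h = 4A/P = D_o - D_i = 0.124 - 0.0468 = 0.0772 m.
Re = ρVD_h/μ = 0.61·2.17·0.0772/1.05e-05 = 9732.
ε/D_h = 0.00011/0.0772 = 0.00142; Haaland gives 1/√f = -1.8 log₁₀[0.000162+0.000709] = 5.508, so f = 0.03296.
ΔP = f(L/D_h)(ρV²/2) = 0.03296·159/0.0772·1.436 = 97.51 Pa.
ΔP = 0.0975 kPa.

ΔP ≈ 0.0975 kPa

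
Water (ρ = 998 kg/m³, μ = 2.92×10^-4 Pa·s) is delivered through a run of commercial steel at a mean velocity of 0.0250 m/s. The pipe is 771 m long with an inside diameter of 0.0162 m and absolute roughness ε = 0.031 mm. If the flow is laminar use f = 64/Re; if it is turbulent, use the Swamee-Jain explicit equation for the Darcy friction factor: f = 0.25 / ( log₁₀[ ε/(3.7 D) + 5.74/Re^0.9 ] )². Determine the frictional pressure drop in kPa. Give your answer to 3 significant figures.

Reynolds number Re = ρVD/μ = 998 · 0.025 · 0.0162 / 0.000292 = 1384.
Re < 2300 → laminar flow, so f = 64/Re = 64/1384 = 0.04624 (the turbulent correlation is not needed).
Darcy-Weisbach: ΔP = f(L/D)(ρV²/2) = 0.04624·(771/0.0162)·(998·0.025²/2) = 0.04624·4.759e+04·0.3119 = 686.3 Pa.
ΔP = 686.3 Pa = 0.686 kPa.

ΔP ≈ 0.686 kPa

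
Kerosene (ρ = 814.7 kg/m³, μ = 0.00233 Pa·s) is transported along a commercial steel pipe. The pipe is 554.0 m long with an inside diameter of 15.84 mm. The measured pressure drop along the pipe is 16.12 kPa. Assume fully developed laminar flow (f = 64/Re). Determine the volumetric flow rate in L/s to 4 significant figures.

For laminar flow, f = 64/Re with Re = ρVD/μ, so Darcy-Weisbach reduces to ΔP = 32μLV/D². Solving for V: V = ΔP·D²/(32μL) = 1.612e+04·(0.01584)²/(32·0.00233·554) = 0.09792 m/s.
Check: Re = ρVD/μ = 814.7·0.09792·0.01584/0.00233 = 542.3 < 2300, so the laminar assumption holds.
Q = V·A = 0.09792·(π/4·0.01584²) = 1.93e-05 m³/s = 0.01930 L/s.

Q ≈ 0.01930 L/s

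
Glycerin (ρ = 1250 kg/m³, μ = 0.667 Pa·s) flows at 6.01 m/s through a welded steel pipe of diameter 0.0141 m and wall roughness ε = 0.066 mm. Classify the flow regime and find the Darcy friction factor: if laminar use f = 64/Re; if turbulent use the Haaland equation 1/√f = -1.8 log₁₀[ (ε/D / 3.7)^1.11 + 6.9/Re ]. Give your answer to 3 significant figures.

f ≈ 0.403

Re = ρVD/μ = 1250·6.01·0.0141/0.667 = 158.8.
Re < 2300 → laminar, so f = 64/Re = 0.403 (roughness is irrelevant in laminar flow).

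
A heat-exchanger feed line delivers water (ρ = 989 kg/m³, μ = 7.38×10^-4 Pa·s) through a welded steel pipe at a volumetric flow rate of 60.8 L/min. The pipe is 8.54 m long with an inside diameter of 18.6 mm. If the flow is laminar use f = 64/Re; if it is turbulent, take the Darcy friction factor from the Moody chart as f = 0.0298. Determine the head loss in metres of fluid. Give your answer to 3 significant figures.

Q = 60.8 L/min = 60.8/60000 = 0.001013 m³/s.
Cross-sectional area A = πD²/4 = π(0.0186)²/4 = 0.0002717 m²; mean velocity V = Q/A = 0.001013/0.0002717 = 3.729 m/s.
Reynolds number Re = ρVD/μ = 989 · 3.729 · 0.0186 / 0.000738 = 9.296e+04.
Re > 4000 → turbulent; use the Moody-chart value f = 0.0298.
Darcy-Weisbach: ΔP = f(L/D)(ρV²/2) = 0.0298·(8.54/0.0186)·(989·3.729²/2) = 0.0298·459.1·6878 = 9.41e+04 Pa.
Head loss h_f = ΔP/(ρg) = 9.41e+04/(989·9.81) = 9.70 m.

h_f ≈ 9.70 m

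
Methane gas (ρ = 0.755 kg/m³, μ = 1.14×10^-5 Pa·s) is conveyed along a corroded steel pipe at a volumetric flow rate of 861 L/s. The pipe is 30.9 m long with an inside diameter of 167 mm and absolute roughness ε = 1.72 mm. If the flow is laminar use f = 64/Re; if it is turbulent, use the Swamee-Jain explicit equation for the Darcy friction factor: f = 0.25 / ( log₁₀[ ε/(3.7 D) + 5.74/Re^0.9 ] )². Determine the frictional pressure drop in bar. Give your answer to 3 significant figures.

ΔP ≈ 0.0416 bar

Q = 861 L/s = 861/1000 = 0.861 m³/s.
Cross-sectional area A = πD²/4 = π(0.167)²/4 = 0.0219 m²; mean velocity V = Q/A = 0.861/0.0219 = 39.31 m/s.
Reynolds number Re = ρVD/μ = 0.755 · 39.31 · 0.167 / 1.14e-05 = 4.347e+05.
Re > 4000 → turbulent. Relative roughness ε/D = 0.00172/0.167 = 0.0103. Swamee-Jain: f = 0.25/(log₁₀[0.0103/3.7 + 5.74/4.347e+05^0.9])² = 0.25/(log₁₀[0.00278 + 4.84e-05])² = 0.25/(-2.548)² = 0.03851.
Darcy-Weisbach: ΔP = f(L/D)(ρV²/2) = 0.03851·(30.9/0.167)·(0.755·39.31²/2) = 0.03851·185·583.3 = 4156 Pa.
ΔP = 4156 Pa = 0.0416 bar.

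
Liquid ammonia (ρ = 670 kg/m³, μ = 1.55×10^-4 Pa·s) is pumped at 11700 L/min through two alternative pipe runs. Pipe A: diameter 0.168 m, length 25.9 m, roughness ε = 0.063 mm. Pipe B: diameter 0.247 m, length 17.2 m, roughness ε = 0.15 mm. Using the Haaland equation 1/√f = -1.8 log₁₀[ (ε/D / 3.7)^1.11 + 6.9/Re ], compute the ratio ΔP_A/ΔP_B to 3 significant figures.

ΔP_A/ΔP_B ≈ 9.29

Pipe A: V = Q/A = 0.195/0.02217 = 8.797 m/s; Re = 6.388e+06; ε/D = 0.000375; Haaland → f = 0.01579; ΔP_A = f(L/D)(ρV²/2) = 6.311e+04 Pa.
Pipe B: V = Q/A = 0.195/0.04792 = 4.07 m/s; Re = 4.345e+06; ε/D = 0.000607; Haaland → f = 0.01758; ΔP_B = f(L/D)(ρV²/2) = 6791 Pa.
ΔP_A/ΔP_B = 6.311e+04/6791 = 9.29.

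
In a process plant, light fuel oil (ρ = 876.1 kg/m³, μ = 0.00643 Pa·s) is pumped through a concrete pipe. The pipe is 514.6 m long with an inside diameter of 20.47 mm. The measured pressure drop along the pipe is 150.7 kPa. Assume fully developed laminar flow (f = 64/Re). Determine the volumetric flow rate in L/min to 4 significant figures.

For laminar flow, f = 64/Re with Re = ρVD/μ, so Darcy-Weisbach reduces to ΔP = 32μLV/D². Solving for V: V = ΔP·D²/(32μL) = 1.507e+05·(0.02047)²/(32·0.00643·514.6) = 0.5964 m/s.
Check: Re = ρVD/μ = 876.1·0.5964·0.02047/0.00643 = 1663 < 2300, so the laminar assumption holds.
Q = V·A = 0.5964·(π/4·0.02047²) = 0.0001963 m³/s = 11.78 L/min.

Q ≈ 11.78 L/min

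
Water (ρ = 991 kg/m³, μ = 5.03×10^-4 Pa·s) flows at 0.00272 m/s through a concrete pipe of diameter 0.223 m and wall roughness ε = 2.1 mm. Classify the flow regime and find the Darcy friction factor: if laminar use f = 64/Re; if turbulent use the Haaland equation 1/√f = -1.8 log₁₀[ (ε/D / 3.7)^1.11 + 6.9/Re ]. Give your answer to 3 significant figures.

Re = ρVD/μ = 991·0.00272·0.223/0.000503 = 1195.
Re < 2300 → laminar, so f = 64/Re = 0.05356 (roughness is irrelevant in laminar flow).

f ≈ 0.0536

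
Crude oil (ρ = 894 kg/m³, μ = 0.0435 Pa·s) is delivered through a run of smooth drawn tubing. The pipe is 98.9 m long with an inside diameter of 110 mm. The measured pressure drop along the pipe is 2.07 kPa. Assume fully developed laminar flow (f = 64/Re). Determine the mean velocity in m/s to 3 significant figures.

V ≈ 0.182 m/s

For laminar flow, f = 64/Re with Re = ρVD/μ, so Darcy-Weisbach reduces to ΔP = 32μLV/D². Solving for V: V = ΔP·D²/(32μL) = 2070·(0.11)²/(32·0.0435·98.9) = 0.1819 m/s.
Check: Re = ρVD/μ = 894·0.1819·0.11/0.0435 = 411.3 < 2300, so the laminar assumption holds.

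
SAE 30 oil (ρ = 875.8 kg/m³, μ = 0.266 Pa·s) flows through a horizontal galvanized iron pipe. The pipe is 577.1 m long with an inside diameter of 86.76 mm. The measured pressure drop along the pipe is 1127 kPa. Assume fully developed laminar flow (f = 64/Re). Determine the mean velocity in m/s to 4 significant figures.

For laminar flow, f = 64/Re with Re = ρVD/μ, so Darcy-Weisbach reduces to ΔP = 32μLV/D². Solving for V: V = ΔP·D²/(32μL) = 1.127e+06·(0.08676)²/(32·0.266·577.1) = 1.727 m/s.
Check: Re = ρVD/μ = 875.8·1.727·0.08676/0.266 = 493.3 < 2300, so the laminar assumption holds.

V ≈ 1.727 m/s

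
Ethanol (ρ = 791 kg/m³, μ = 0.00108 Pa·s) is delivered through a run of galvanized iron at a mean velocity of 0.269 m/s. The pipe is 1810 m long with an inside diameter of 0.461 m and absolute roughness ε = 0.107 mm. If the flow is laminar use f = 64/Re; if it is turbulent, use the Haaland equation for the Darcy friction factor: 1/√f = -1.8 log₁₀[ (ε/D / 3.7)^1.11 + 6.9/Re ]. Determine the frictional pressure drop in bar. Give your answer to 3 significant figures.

ΔP ≈ 0.0216 bar

Reynolds number Re = ρVD/μ = 791 · 0.269 · 0.461 / 0.00108 = 9.083e+04.
Re > 4000 → turbulent. Relative roughness ε/D = 0.000107/0.461 = 0.000232. Haaland: 1/√f = -1.8 log₁₀[(0.000232/3.7)^1.11 + 6.9/9.083e+04] = -1.8 log₁₀[2.16e-05 + 7.6e-05] = 7.219, so f = 0.01919.
Darcy-Weisbach: ΔP = f(L/D)(ρV²/2) = 0.01919·(1810/0.461)·(791·0.269²/2) = 0.01919·3926·28.62 = 2156 Pa.
ΔP = 2156 Pa = 0.0216 bar.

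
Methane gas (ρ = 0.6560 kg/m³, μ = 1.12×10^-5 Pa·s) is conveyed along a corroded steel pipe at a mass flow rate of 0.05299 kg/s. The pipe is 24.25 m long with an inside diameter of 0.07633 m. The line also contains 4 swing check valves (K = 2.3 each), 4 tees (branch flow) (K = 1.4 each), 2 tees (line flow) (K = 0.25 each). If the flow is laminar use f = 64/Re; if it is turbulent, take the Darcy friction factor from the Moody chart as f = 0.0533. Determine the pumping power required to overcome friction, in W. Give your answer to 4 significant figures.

P ≈ 266.1 W

A = πD²/4 = π(0.07633)²/4 = 0.004576 m²; mean velocity V = ṁ/(ρA) = 0.05299/(0.656 · 0.004576) = 17.65 m/s.
Reynolds number Re = ρVD/μ = 0.656 · 17.65 · 0.07633 / 1.12e-05 = 7.892e+04.
Re > 4000 → turbulent; use the Moody-chart value f = 0.0533.
Total minor-loss coefficient ΣK = 4·2.3 + 4·1.4 + 2·0.25 = 15.3.
ΔP = [f·L/D + ΣK]·(ρV²/2) = [0.0533·24.25/0.07633 + 15.3]·(0.656·17.65²/2) = [16.93 + 15.3]·102.2 = 3295 Pa.
Q = ṁ/ρ = 0.05299/0.656 = 0.08078 m³/s.
Pumping power P = QΔP = 0.08078·3295 = 266.13 W = 266.1 W.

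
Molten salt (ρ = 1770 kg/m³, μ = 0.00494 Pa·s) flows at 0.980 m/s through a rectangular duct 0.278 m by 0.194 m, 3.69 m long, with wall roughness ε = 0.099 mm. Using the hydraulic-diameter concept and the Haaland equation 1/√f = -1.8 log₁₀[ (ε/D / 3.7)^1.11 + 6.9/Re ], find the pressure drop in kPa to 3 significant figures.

ΔP ≈ 0.280 kPa

Hydraulic diameter D_h = 4A/P = 4·(0.278·0.194)/(2·(0.278+0.194)) = 0.2157/0.944 = 0.2285 m.
Re = ρVD_h/μ = 1770·0.98·0.2285/0.00494 = 8.024e+04.
ε/D_h = 9.9e-05/0.2285 = 0.000433; Haaland gives 1/√f = -1.8 log₁₀[4.33e-05+8.6e-05] = 6.999, so f = 0.02041.
ΔP = f(L/D_h)(ρV²/2) = 0.02041·3.69/0.2285·850 = 280.1 Pa.
ΔP = 0.280 kPa.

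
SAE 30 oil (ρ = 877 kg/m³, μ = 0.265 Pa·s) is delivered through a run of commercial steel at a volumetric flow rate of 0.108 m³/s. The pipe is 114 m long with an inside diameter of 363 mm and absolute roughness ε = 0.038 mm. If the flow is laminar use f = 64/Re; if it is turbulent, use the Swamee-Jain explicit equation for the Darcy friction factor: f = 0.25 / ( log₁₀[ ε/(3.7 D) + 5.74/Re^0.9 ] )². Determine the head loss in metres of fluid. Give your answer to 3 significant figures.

Cross-sectional area A = πD²/4 = π(0.363)²/4 = 0.1035 m²; mean velocity V = Q/A = 0.108/0.1035 = 1.044 m/s.
Reynolds number Re = ρVD/μ = 877 · 1.044 · 0.363 / 0.265 = 1254.
Re < 2300 → laminar flow, so f = 64/Re = 64/1254 = 0.05105 (the turbulent correlation is not needed).
Darcy-Weisbach: ΔP = f(L/D)(ρV²/2) = 0.05105·(114/0.363)·(877·1.044²/2) = 0.05105·314·477.5 = 7656 Pa.
Head loss h_f = ΔP/(ρg) = 7656/(877·9.81) = 0.890 m.

h_f ≈ 0.890 m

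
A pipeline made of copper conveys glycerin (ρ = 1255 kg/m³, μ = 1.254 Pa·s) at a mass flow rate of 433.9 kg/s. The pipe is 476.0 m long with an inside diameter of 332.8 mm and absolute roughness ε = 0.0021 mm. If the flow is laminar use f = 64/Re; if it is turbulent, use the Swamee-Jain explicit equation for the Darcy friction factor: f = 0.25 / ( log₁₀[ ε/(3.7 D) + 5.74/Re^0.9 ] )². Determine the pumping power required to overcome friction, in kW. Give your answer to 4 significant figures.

A = πD²/4 = π(0.3328)²/4 = 0.08699 m²; mean velocity V = ṁ/(ρA) = 433.9/(1255 · 0.08699) = 3.975 m/s.
Reynolds number Re = ρVD/μ = 1255 · 3.975 · 0.3328 / 1.25 = 1324.
Re < 2300 → laminar flow, so f = 64/Re = 64/1324 = 0.04835 (the turbulent correlation is not needed).
Darcy-Weisbach: ΔP = f(L/D)(ρV²/2) = 0.04835·(476/0.3328)·(1255·3.975²/2) = 0.04835·1430·9913 = 6.855e+05 Pa.
Q = ṁ/ρ = 433.9/1255 = 0.3457 m³/s.
Pumping power P = QΔP = 0.3457·6.855e+05 = 236990 W = 237.0 kW.

P ≈ 237.0 kW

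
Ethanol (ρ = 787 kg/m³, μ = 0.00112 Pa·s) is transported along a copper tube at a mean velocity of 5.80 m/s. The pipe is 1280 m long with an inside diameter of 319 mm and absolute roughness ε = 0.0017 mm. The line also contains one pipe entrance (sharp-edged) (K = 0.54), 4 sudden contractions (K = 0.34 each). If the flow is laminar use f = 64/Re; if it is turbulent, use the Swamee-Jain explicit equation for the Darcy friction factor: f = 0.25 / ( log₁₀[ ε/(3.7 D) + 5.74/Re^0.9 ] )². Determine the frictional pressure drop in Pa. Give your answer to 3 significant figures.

ΔP ≈ 624000 Pa

Reynolds number Re = ρVD/μ = 787 · 5.8 · 0.319 / 0.00112 = 1.3e+06.
Re > 4000 → turbulent. Relative roughness ε/D = 1.7e-06/0.319 = 5.33e-06. Swamee-Jain: f = 0.25/(log₁₀[5.33e-06/3.7 + 5.74/1.3e+06^0.9])² = 0.25/(log₁₀[1.44e-06 + 1.8e-05])² = 0.25/(-4.71)² = 0.01127.
Total minor-loss coefficient ΣK = 1·0.54 + 4·0.34 = 1.9.
ΔP = [f·L/D + ΣK]·(ρV²/2) = [0.01127·1280/0.319 + 1.9]·(787·5.8²/2) = [45.21 + 1.9]·1.324e+04 = 6.236e+05 Pa.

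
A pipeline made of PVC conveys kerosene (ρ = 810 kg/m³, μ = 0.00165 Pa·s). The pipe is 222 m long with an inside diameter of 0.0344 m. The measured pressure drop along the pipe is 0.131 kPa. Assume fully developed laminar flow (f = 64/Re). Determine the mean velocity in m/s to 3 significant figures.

For laminar flow, f = 64/Re with Re = ρVD/μ, so Darcy-Weisbach reduces to ΔP = 32μLV/D². Solving for V: V = ΔP·D²/(32μL) = 131·(0.0344)²/(32·0.00165·222) = 0.01323 m/s.
Check: Re = ρVD/μ = 810·0.01323·0.0344/0.00165 = 223.3 < 2300, so the laminar assumption holds.

V ≈ 0.0132 m/s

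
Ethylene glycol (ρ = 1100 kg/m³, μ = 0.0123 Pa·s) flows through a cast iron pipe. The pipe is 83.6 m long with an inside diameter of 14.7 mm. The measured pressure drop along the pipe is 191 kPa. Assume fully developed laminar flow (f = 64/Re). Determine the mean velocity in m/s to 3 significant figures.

For laminar flow, f = 64/Re with Re = ρVD/μ, so Darcy-Weisbach reduces to ΔP = 32μLV/D². Solving for V: V = ΔP·D²/(32μL) = 1.91e+05·(0.0147)²/(32·0.0123·83.6) = 1.254 m/s.
Check: Re = ρVD/μ = 1100·1.254·0.0147/0.0123 = 1649 < 2300, so the laminar assumption holds.

V ≈ 1.25 m/s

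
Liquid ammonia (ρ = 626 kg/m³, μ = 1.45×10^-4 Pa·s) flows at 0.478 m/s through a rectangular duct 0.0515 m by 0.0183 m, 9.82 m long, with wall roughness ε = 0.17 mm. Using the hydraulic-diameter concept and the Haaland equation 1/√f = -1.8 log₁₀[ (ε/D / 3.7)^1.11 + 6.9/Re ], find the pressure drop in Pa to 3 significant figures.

ΔP ≈ 883 Pa

Hydraulic diameter D_h = 4A/P = 4·(0.0515·0.0183)/(2·(0.0515+0.0183)) = 0.00377/0.1396 = 0.027 m.
Re = ρVD_h/μ = 626·0.478·0.027/0.000145 = 5.573e+04.
ε/D_h = 0.00017/0.027 = 0.0063; Haaland gives 1/√f = -1.8 log₁₀[0.000844+0.000124] = 5.426, so f = 0.03397.
ΔP = f(L/D_h)(ρV²/2) = 0.03397·9.82/0.027·71.52 = 883.4 Pa.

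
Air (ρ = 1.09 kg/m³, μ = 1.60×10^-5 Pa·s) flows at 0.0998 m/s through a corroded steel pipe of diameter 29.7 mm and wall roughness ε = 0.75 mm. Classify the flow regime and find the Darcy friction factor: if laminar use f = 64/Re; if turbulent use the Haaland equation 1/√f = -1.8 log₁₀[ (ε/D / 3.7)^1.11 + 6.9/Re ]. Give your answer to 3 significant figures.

Re = ρVD/μ = 1.09·0.0998·0.0297/1.6e-05 = 201.9.
Re < 2300 → laminar, so f = 64/Re = 0.3169 (roughness is irrelevant in laminar flow).

f ≈ 0.317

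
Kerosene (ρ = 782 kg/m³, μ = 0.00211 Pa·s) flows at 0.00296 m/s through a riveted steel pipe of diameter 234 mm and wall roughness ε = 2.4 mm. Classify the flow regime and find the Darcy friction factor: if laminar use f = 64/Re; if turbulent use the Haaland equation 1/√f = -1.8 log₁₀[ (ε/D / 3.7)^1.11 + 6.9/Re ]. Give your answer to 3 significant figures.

f ≈ 0.249

Re = ρVD/μ = 782·0.00296·0.234/0.00211 = 256.7.
Re < 2300 → laminar, so f = 64/Re = 0.2493 (roughness is irrelevant in laminar flow).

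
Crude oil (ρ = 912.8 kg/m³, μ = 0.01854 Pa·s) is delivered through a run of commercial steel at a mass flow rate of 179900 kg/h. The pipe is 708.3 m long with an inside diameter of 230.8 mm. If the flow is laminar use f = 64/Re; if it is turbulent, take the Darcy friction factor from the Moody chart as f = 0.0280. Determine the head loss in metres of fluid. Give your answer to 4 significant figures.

ṁ = 179900 kg/h = 179900/3600 = 49.97 kg/s.
A = πD²/4 = π(0.2308)²/4 = 0.04184 m²; mean velocity V = ṁ/(ρA) = 49.97/(912.8 · 0.04184) = 1.309 m/s.
Reynolds number Re = ρVD/μ = 912.8 · 1.309 · 0.2308 / 0.0185 = 1.487e+04.
Re > 4000 → turbulent; use the Moody-chart value f = 0.0280.
Darcy-Weisbach: ΔP = f(L/D)(ρV²/2) = 0.028·(708.3/0.2308)·(912.8·1.309²/2) = 0.028·3069·781.5 = 6.715e+04 Pa.
Head loss h_f = ΔP/(ρg) = 6.715e+04/(912.8·9.81) = 7.499 m.

h_f ≈ 7.499 m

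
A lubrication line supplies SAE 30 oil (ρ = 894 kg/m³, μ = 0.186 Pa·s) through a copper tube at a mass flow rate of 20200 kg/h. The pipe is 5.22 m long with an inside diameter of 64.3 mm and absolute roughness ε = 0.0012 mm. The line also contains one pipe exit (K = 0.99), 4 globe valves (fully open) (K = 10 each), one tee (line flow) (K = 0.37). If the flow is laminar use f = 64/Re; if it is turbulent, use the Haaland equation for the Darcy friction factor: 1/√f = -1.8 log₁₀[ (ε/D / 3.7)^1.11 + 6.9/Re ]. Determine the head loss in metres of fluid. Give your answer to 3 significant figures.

ṁ = 20200 kg/h = 20200/3600 = 5.611 kg/s.
A = πD²/4 = π(0.0643)²/4 = 0.003247 m²; mean velocity V = ṁ/(ρA) = 5.611/(894 · 0.003247) = 1.933 m/s.
Reynolds number Re = ρVD/μ = 894 · 1.933 · 0.0643 / 0.186 = 597.4.
Re < 2300 → laminar flow, so f = 64/Re = 64/597.4 = 0.1071 (the turbulent correlation is not needed).
Total minor-loss coefficient ΣK = 1·0.99 + 4·10 + 1·0.37 = 41.4.
ΔP = [f·L/D + ΣK]·(ρV²/2) = [0.1071·5.22/0.0643 + 41.4]·(894·1.933²/2) = [8.698 + 41.4]·1670 = 8.359e+04 Pa.
Head loss h_f = ΔP/(ρg) = 8.359e+04/(894·9.81) = 9.53 m.

h_f ≈ 9.53 m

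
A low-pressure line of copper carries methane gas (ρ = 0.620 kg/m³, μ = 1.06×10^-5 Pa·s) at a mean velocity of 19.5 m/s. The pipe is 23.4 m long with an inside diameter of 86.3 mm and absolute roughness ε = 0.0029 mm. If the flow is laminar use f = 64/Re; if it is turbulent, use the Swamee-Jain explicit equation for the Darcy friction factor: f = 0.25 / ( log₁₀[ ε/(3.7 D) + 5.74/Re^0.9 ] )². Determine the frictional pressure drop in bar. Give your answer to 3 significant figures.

Reynolds number Re = ρVD/μ = 0.62 · 19.5 · 0.0863 / 1.06e-05 = 9.843e+04.
Re > 4000 → turbulent. Relative roughness ε/D = 2.9e-06/0.0863 = 3.36e-05. Swamee-Jain: f = 0.25/(log₁₀[3.36e-05/3.7 + 5.74/9.843e+04^0.9])² = 0.25/(log₁₀[9.08e-06 + 0.000184])² = 0.25/(-3.714)² = 0.01812.
Darcy-Weisbach: ΔP = f(L/D)(ρV²/2) = 0.01812·(23.4/0.0863)·(0.62·19.5²/2) = 0.01812·271.1·117.9 = 579.3 Pa.
ΔP = 579.3 Pa = 0.00579 bar.

ΔP ≈ 0.00579 bar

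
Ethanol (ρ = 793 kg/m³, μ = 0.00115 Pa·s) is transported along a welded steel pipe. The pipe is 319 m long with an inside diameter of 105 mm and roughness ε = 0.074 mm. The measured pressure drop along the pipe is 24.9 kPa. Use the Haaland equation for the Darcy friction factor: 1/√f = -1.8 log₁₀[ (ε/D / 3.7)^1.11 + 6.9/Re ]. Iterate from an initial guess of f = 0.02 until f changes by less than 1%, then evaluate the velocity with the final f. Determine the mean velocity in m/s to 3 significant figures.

V ≈ 0.974 m/s

Rearranging Darcy-Weisbach: V = √(2·ΔP·D/(f·L·ρ)). With ε/D = 7.4e-05/0.105 = 0.000705, iterate starting from f = 0.02:
  f = 0.02 → V = √(2·2.49e+04·0.105/(0.02·319·793)) = 1.017 m/s; Re = ρVD/μ = 7.361e+04; f → 0.02166
  f = 0.02166 → V = 0.9769 m/s; Re = 7.073e+04; f → 0.02177
Converged (Δf/f < 1%). With the final f = 0.02177: V = √(2·2.49e+04·0.105/(0.02177·319·793)) = 0.9743 m/s.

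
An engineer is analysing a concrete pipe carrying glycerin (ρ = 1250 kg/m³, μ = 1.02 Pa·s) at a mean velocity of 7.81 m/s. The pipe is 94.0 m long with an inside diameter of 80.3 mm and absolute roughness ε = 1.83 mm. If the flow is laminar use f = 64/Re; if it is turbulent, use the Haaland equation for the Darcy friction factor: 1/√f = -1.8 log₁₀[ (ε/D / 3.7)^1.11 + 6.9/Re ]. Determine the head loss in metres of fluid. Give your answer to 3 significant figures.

Reynolds number Re = ρVD/μ = 1250 · 7.81 · 0.0803 / 1.02 = 768.6.
Re < 2300 → laminar flow, so f = 64/Re = 64/768.6 = 0.08327 (the turbulent correlation is not needed).
Darcy-Weisbach: ΔP = f(L/D)(ρV²/2) = 0.08327·(94/0.0803)·(1250·7.81²/2) = 0.08327·1171·3.812e+04 = 3.716e+06 Pa.
Head loss h_f = ΔP/(ρg) = 3.716e+06/(1250·9.81) = 303 m.

h_f ≈ 303 m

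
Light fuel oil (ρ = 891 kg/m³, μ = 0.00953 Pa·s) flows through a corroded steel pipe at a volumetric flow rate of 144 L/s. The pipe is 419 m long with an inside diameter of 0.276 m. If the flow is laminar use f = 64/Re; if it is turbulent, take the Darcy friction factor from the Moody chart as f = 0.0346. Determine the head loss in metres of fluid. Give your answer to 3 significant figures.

h_f ≈ 15.5 m

Q = 144 L/s = 144/1000 = 0.144 m³/s.
Cross-sectional area A = πD²/4 = π(0.276)²/4 = 0.05983 m²; mean velocity V = Q/A = 0.144/0.05983 = 2.407 m/s.
Reynolds number Re = ρVD/μ = 891 · 2.407 · 0.276 / 0.00953 = 6.211e+04.
Re > 4000 → turbulent; use the Moody-chart value f = 0.0346.
Darcy-Weisbach: ΔP = f(L/D)(ρV²/2) = 0.0346·(419/0.276)·(891·2.407²/2) = 0.0346·1518·2581 = 1.356e+05 Pa.
Head loss h_f = ΔP/(ρg) = 1.356e+05/(891·9.81) = 15.5 m.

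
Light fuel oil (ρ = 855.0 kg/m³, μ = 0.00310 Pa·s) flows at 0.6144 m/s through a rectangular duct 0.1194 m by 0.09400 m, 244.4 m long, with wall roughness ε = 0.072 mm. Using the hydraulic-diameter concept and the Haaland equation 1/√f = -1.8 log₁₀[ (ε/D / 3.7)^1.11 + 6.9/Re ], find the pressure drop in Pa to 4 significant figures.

ΔP ≈ 10380 Pa

Hydraulic diameter D_h = 4A/P = 4·(0.1194·0.094)/(2·(0.1194+0.094)) = 0.04489/0.4268 = 0.1052 m.
Re = ρVD_h/μ = 855·0.6144·0.1052/0.0031 = 1.782e+04.
ε/D_h = 7.2e-05/0.1052 = 0.000684; Haaland gives 1/√f = -1.8 log₁₀[7.19e-05+0.000387] = 6.009, so f = 0.0277.
ΔP = f(L/D_h)(ρV²/2) = 0.0277·244.4/0.1052·161.4 = 1.038e+04 Pa.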